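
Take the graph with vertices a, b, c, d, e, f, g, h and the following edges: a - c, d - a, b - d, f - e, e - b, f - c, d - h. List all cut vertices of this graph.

Removing d increases the component count from 2 to 3, so d is a cut vertex.
By contrast removing h leaves 2 components; it is not a cut vertex. No other vertex is a cut vertex either.

d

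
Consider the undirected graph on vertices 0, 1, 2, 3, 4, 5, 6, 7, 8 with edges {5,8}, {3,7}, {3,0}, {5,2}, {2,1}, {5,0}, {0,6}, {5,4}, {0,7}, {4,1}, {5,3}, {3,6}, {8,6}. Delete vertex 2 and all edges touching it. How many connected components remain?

1

With 2 gone, the remaining components are: {0, 1, 3, 4, 5, 6, 7, 8}.
That is 1 component.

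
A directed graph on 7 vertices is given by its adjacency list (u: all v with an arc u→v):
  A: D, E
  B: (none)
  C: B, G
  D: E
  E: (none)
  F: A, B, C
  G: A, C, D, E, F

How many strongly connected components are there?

{C, F, G} are all mutually reachable — one SCC of size 3.
{E} is an SCC by itself.
{A} is an SCC by itself.
{D} is an SCC by itself.
{B} is an SCC by itself.
That gives 5 strongly connected components.

5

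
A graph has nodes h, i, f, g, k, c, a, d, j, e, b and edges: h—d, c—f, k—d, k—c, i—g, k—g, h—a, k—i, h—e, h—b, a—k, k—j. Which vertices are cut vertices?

c, h, k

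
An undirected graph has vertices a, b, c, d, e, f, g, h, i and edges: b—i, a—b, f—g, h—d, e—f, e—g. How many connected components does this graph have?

4

c is isolated — a component by itself.
Starting from d we can reach d, h. That is one component of size 2.
Starting from e we can reach e, f, g. That is one component of size 3.
Starting from a we can reach a, b, i. That is one component of size 3.
Total: 4 components.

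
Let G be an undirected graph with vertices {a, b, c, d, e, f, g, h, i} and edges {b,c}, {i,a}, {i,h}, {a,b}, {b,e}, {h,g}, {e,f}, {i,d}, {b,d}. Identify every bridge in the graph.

b-c, b-e, e-f, g-h, h-i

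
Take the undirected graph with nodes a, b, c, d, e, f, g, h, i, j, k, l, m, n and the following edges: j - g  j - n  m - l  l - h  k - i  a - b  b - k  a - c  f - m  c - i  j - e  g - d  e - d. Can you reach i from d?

No

The component containing d is {d, e, g, j, n}, and i is not in it.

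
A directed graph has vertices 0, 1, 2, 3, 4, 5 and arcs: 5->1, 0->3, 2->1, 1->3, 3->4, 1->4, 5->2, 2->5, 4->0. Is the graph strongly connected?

There is no directed path from 1 to 2, so the graph is not strongly connected.

No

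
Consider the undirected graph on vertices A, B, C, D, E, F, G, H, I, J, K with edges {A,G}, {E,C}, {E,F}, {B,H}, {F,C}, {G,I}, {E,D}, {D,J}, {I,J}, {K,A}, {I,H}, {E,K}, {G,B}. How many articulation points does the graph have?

1

Removing E increases the component count from 1 to 2, so E is a cut vertex.
By contrast removing F leaves 1 component; it is not a cut vertex. No other vertex is a cut vertex either.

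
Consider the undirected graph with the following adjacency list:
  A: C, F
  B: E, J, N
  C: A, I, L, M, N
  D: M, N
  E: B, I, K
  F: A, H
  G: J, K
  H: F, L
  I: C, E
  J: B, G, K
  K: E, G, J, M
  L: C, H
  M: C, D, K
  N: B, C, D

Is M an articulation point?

No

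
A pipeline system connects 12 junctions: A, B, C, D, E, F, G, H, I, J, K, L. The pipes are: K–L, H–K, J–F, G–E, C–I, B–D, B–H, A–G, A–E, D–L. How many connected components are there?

4

Starting from C we can reach C, I. That is one component of size 2.
Starting from F we can reach F, J. That is one component of size 2.
Starting from A we can reach A, E, G. That is one component of size 3.
Starting from B we can reach B, D, H, K, L. That is one component of size 5.
Total: 4 components.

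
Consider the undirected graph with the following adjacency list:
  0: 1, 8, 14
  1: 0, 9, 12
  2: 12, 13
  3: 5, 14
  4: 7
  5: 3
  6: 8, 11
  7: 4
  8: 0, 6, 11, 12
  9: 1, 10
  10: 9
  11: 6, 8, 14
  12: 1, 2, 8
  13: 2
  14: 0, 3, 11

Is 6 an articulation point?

Deleting 6 leaves 2 components (was 2), so 6 is not a cut vertex.

No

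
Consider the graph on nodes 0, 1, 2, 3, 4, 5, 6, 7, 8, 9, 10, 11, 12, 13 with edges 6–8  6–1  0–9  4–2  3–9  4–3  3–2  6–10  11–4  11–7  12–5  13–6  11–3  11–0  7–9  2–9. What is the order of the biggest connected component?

7

Starting from 5 we can reach 5, 12. That is one component of size 2.
Starting from 1 we can reach 1, 6, 8, 10, 13. That is one component of size 5.
Starting from 0 we can reach 0, 2, 3, 4, 7, 9, 11. That is one component of size 7.
The largest has 7 vertices.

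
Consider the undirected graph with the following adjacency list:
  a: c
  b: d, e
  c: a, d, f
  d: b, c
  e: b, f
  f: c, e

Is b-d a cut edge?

After removing b-d, the path b-e-f-c-d still connects them, so the edge is not a bridge.

No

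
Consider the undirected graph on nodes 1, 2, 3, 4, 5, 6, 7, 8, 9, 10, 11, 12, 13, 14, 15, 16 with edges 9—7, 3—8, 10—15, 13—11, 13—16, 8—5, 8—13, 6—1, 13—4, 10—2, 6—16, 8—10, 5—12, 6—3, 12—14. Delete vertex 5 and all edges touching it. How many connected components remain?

3

With 5 gone, the remaining components are: {12, 14}; {7, 9}; {1, 2, 3, 4, 6, 8, 10, 11, 13, 15, 16}.
That is 3 components.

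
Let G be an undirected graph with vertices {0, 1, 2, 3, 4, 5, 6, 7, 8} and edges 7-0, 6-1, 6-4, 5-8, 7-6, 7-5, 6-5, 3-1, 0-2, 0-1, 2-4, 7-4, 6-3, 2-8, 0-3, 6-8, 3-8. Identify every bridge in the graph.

The edges on the cycle 6-3-8-6 are not bridges since each lies on that cycle.
Every edge lies on some cycle, so there are no bridges.

none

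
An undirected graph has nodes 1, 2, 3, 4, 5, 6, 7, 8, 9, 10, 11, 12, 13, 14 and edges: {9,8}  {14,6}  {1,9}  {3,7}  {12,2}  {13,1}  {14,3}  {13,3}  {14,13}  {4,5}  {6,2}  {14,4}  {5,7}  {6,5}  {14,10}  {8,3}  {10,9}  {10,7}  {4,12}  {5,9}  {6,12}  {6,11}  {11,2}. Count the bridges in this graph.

0

The edges on the cycle 14-10-7-5-4-14 are not bridges since each lies on that cycle.
Every edge lies on some cycle, so there are no bridges.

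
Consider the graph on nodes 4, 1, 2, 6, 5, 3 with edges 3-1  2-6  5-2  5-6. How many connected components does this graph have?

3

4 is isolated — a component by itself.
Starting from 1 we can reach 1, 3. That is one component of size 2.
Starting from 2 we can reach 2, 5, 6. That is one component of size 3.
Total: 3 components.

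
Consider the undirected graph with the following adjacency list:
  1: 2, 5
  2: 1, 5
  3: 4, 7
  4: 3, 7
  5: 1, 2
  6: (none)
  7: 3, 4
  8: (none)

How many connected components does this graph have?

8 is isolated — a component by itself.
6 is isolated — a component by itself.
Starting from 3 we can reach 3, 4, 7. That is one component of size 3.
Starting from 1 we can reach 1, 2, 5. That is one component of size 3.
Total: 4 components.

4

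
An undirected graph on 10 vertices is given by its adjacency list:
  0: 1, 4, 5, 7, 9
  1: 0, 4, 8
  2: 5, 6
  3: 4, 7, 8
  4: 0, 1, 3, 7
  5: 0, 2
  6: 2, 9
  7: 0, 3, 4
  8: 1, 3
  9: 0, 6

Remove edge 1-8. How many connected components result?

1 and 8 are still connected via 1-4-3-8, so the component count stays at 1.

1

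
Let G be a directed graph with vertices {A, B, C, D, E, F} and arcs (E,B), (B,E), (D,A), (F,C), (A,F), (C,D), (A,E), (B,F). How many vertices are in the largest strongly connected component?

{A, B, C, D, E, F} are all mutually reachable — one SCC of size 6.
The largest has 6 vertices.

6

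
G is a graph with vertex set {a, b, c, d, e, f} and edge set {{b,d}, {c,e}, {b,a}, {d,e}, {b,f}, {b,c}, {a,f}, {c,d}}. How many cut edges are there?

0

The edges on the cycle b-a-f-b are not bridges since each lies on that cycle.
Every edge lies on some cycle, so there are no bridges.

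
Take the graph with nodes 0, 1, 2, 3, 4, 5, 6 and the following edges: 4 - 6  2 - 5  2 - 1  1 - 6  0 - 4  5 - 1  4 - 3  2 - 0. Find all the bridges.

3-4

The edges on the cycle 2-0-4-6-1-2 are not bridges since each lies on that cycle.
But removing 4 - 3 disconnects 4 from 3 — this is a bridge.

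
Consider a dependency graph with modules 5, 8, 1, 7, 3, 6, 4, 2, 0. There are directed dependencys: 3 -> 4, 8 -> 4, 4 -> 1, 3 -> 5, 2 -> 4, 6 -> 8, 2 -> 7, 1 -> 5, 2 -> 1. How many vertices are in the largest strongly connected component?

1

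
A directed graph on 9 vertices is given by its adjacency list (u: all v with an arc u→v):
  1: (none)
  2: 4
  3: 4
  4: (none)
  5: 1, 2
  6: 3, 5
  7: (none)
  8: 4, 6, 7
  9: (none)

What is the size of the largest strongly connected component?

1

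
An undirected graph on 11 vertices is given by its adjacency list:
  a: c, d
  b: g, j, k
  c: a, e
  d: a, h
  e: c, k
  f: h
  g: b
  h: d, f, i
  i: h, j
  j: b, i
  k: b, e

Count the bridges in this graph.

2

The edges on the cycle i-h-d-a-c-e-k-b-j-i are not bridges since each lies on that cycle.
But removing h-f disconnects h from f; removing g-b disconnects g from b — these are bridges.
That makes 2 bridges.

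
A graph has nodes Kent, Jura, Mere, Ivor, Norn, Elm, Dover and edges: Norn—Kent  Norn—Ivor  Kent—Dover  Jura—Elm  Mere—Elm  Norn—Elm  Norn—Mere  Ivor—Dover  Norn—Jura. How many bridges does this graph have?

0

The edges on the cycle Norn-Mere-Elm-Norn are not bridges since each lies on that cycle.
Every edge lies on some cycle, so there are no bridges.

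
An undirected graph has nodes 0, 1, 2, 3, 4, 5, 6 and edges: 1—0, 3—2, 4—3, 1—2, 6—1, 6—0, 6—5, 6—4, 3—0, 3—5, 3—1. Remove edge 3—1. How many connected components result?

1

3 and 1 are still connected via 3-0-1, so the component count stays at 1.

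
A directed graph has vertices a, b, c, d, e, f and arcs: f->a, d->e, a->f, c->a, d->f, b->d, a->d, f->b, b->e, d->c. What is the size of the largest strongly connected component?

5

{a, b, c, d, f} are all mutually reachable — one SCC of size 5.
{e} is an SCC by itself.
The largest has 5 vertices.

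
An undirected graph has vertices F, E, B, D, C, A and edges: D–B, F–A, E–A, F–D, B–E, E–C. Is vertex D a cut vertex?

No

Deleting D leaves 1 component (was 1) (its neighbors B, F remain connected to each other), so D is not a cut vertex.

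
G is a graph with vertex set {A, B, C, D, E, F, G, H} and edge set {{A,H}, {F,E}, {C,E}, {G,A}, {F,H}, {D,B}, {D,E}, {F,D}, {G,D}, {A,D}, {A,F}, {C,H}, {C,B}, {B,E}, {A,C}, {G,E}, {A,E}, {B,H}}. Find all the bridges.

none

The edges on the cycle A-F-D-A are not bridges since each lies on that cycle.
Every edge lies on some cycle, so there are no bridges.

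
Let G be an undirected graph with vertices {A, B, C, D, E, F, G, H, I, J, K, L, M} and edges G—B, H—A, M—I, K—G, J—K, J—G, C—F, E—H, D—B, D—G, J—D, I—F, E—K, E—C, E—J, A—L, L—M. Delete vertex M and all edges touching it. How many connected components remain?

With M gone, the remaining components are: {A, B, C, D, E, F, G, H, I, J, K, L}.
That is 1 component.

1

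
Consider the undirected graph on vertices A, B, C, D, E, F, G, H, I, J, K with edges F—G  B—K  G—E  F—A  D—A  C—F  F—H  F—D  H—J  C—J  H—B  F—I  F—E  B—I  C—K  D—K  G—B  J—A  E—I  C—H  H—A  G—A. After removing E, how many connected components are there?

1

With E gone, the remaining components are: {A, B, C, D, F, G, H, I, J, K}.
That is 1 component.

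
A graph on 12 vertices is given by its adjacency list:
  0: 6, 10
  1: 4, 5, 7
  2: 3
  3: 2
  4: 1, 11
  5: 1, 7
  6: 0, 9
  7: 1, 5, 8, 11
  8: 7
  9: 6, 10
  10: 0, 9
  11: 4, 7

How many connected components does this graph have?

3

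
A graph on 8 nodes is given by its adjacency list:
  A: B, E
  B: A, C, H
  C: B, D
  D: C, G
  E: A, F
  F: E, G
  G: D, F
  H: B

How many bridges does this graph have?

1

The edges on the cycle G-F-E-A-B-C-D-G are not bridges since each lies on that cycle.
But removing B-H disconnects B from H — this is a bridge.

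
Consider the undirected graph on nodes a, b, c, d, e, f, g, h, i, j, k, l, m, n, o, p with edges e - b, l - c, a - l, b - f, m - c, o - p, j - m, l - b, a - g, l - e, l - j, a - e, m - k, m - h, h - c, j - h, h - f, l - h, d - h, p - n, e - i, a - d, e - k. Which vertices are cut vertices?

Removing a increases the component count from 2 to 3, so a is a cut vertex.
Removing e increases the component count from 2 to 3, so e is a cut vertex.
Removing p increases the component count from 2 to 3, so p is a cut vertex.
By contrast removing c leaves 2 components; it is not a cut vertex. No other vertex is a cut vertex either.

a, e, p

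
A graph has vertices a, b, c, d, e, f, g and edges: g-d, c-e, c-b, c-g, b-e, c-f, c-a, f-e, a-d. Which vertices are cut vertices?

c

Removing c increases the component count from 1 to 2, so c is a cut vertex.
By contrast removing d leaves 1 component; it is not a cut vertex. No other vertex is a cut vertex either.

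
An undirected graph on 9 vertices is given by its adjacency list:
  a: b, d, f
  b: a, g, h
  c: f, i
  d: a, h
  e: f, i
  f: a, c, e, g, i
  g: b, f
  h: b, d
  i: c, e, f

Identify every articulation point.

Removing f increases the component count from 1 to 2, so f is a cut vertex.
By contrast removing i leaves 1 component; it is not a cut vertex. No other vertex is a cut vertex either.

f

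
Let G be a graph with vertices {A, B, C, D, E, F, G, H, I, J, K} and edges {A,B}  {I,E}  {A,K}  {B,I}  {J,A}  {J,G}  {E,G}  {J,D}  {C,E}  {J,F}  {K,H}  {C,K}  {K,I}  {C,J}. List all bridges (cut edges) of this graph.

D-J, F-J, H-K

The edges on the cycle A-B-I-K-A are not bridges since each lies on that cycle.
But removing J—D disconnects J from D; removing J—F disconnects J from F; removing K—H disconnects K from H — these are bridges.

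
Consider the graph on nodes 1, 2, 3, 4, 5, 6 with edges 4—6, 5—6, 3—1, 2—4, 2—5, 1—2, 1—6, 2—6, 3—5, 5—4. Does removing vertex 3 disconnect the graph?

Deleting 3 leaves 1 component (was 1) (its neighbors 1, 5 remain connected to each other), so 3 is not a cut vertex.

No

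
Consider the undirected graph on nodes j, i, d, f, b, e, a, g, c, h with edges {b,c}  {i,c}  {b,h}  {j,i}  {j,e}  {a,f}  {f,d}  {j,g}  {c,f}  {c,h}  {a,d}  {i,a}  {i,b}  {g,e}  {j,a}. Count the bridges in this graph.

The edges on the cycle j-g-e-j are not bridges since each lies on that cycle.
Every edge lies on some cycle, so there are no bridges.

0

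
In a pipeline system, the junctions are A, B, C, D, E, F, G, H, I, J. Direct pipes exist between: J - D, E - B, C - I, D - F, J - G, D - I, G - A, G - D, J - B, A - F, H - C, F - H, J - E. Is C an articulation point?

No

Deleting C leaves 1 component (was 1) (its neighbors H, I remain connected to each other), so C is not a cut vertex.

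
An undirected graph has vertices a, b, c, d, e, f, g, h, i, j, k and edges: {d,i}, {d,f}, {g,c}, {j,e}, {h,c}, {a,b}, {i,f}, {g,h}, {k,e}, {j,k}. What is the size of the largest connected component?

Starting from a we can reach a, b. That is one component of size 2.
Starting from d we can reach d, f, i. That is one component of size 3.
Starting from c we can reach c, g, h. That is one component of size 3.
Starting from e we can reach e, j, k. That is one component of size 3.
The largest has 3 vertices.

3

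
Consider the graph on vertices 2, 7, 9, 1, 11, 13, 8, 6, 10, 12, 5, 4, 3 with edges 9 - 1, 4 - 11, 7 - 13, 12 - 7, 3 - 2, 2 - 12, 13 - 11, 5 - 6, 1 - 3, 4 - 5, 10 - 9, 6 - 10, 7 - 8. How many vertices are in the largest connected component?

Starting from 1 we can reach 1, 2, 3, 4, 5, 6, 7, 8, 9, 10, 11, 12, 13. That is one component of size 13.
The largest has 13 vertices.

13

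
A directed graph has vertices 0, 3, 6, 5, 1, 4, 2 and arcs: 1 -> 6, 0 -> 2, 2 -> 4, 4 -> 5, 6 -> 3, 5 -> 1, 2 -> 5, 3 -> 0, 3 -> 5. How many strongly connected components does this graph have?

1

{0, 1, 2, 3, 4, 5, 6} are all mutually reachable — one SCC of size 7.
That gives 1 strongly connected component.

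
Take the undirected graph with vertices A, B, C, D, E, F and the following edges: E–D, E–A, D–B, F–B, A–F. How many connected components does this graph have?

C is isolated — a component by itself.
Starting from A we can reach A, B, D, E, F. That is one component of size 5.
Total: 2 components.

2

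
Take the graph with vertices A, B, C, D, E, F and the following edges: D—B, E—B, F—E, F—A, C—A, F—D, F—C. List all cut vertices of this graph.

Removing F increases the component count from 1 to 2, so F is a cut vertex.
By contrast removing D leaves 1 component; it is not a cut vertex. No other vertex is a cut vertex either.

F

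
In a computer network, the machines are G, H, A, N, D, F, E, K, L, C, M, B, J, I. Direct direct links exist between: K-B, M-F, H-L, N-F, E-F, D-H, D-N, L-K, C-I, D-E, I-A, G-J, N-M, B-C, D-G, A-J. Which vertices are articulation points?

D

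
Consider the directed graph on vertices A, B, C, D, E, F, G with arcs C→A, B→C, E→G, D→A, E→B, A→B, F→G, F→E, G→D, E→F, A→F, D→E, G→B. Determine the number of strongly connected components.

1

{A, B, C, D, E, F, G} are all mutually reachable — one SCC of size 7.
That gives 1 strongly connected component.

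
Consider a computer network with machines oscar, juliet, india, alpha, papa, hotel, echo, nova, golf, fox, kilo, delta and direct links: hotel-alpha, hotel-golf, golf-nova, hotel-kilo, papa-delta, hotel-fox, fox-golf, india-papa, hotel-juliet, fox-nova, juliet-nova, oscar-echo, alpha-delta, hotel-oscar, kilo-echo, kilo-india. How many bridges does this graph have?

The edges on the cycle hotel-juliet-nova-golf-hotel are not bridges since each lies on that cycle.
Every edge lies on some cycle, so there are no bridges.

0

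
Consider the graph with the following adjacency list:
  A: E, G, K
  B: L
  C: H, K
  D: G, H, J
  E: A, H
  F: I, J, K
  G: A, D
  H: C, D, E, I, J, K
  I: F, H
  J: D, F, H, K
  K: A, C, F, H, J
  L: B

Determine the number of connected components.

2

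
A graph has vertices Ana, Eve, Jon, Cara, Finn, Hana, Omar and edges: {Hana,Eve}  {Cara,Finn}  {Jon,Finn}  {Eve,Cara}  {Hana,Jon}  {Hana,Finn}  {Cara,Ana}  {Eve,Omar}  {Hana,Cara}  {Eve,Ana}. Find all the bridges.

The edges on the cycle Hana-Eve-Cara-Finn-Jon-Hana are not bridges since each lies on that cycle.
But removing Omar - Eve disconnects Omar from Eve — this is a bridge.

Eve-Omar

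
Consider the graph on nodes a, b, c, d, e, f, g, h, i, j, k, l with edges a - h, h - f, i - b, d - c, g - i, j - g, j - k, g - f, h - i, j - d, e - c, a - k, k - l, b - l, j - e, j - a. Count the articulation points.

Removing j increases the component count from 1 to 2, so j is a cut vertex.
By contrast removing f leaves 1 component; it is not a cut vertex. No other vertex is a cut vertex either.

1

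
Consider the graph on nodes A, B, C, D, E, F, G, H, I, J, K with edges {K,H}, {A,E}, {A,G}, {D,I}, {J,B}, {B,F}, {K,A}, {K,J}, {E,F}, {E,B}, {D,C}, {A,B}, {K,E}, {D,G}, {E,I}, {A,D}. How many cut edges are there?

The edges on the cycle A-E-F-B-A are not bridges since each lies on that cycle.
But removing D - C disconnects D from C; removing H - K disconnects H from K — these are bridges.
That makes 2 bridges.

2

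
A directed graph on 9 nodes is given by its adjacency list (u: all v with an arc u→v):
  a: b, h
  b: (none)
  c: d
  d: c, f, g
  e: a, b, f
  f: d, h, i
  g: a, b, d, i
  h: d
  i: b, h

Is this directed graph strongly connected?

No

There is no directed path from a to e, so the graph is not strongly connected.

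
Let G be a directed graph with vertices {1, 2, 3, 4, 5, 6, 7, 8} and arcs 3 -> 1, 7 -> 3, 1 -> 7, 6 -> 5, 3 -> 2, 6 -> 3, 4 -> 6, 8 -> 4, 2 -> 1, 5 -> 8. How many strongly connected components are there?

{4, 5, 6, 8} are all mutually reachable — one SCC of size 4.
{1, 2, 3, 7} are all mutually reachable — one SCC of size 4.
That gives 2 strongly connected components.

2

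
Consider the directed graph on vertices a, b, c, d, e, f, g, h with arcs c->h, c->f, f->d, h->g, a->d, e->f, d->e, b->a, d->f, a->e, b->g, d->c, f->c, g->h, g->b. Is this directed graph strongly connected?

From g we can reach every vertex (a, b, c, d, e, f, g, h), and every vertex can reach g (a, b, c, d, e, f, g, h). So the whole graph is one strongly connected component.

Yes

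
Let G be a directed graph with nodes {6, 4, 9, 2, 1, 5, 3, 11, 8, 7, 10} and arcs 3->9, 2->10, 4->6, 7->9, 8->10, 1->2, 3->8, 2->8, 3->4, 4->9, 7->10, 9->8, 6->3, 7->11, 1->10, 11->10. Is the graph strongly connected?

No

There is no directed path from 3 to 2, so the graph is not strongly connected.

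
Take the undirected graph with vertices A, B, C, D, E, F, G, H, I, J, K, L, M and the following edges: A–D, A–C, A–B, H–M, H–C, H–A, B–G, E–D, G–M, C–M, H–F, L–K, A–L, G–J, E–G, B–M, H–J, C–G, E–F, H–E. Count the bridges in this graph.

2

The edges on the cycle A-B-G-C-A are not bridges since each lies on that cycle.
But removing L–A disconnects L from A; removing K–L disconnects K from L — these are bridges.
That makes 2 bridges.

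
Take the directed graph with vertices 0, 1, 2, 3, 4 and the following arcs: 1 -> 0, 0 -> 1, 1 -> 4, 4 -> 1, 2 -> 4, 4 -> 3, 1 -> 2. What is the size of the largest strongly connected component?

{0, 1, 2, 4} are all mutually reachable — one SCC of size 4.
{3} is an SCC by itself.
The largest has 4 vertices.

4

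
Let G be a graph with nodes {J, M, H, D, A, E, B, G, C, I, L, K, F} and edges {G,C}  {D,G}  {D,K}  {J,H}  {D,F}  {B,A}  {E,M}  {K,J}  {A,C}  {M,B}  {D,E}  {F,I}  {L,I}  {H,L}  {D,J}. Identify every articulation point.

D

Removing D increases the component count from 1 to 2, so D is a cut vertex.
By contrast removing J leaves 1 component; it is not a cut vertex. No other vertex is a cut vertex either.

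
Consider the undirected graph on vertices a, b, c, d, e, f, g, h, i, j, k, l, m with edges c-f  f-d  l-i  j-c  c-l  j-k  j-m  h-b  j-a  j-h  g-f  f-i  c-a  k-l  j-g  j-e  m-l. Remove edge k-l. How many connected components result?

1

k and l are still connected via k-j-c-l, so the component count stays at 1.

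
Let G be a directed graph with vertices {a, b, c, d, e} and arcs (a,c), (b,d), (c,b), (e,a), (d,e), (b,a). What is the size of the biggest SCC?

5

{a, b, c, d, e} are all mutually reachable — one SCC of size 5.
The largest has 5 vertices.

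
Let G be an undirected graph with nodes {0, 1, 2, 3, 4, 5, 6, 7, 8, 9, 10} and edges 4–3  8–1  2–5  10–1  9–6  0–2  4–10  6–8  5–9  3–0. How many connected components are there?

7 is isolated — a component by itself.
Starting from 0 we can reach 0, 1, 2, 3, 4, 5, 6, 8, 9, 10. That is one component of size 10.
Total: 2 components.

2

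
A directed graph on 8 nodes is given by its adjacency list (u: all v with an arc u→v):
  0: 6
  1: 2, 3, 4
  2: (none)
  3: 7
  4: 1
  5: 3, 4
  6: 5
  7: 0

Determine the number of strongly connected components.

{0, 1, 3, 4, 5, 6, 7} are all mutually reachable — one SCC of size 7.
{2} is an SCC by itself.
That gives 2 strongly connected components.

2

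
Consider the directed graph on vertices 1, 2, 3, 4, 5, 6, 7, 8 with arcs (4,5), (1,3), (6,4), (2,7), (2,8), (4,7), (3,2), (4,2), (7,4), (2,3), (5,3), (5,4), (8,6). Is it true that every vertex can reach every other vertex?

No

There is no directed path from 4 to 1, so the graph is not strongly connected.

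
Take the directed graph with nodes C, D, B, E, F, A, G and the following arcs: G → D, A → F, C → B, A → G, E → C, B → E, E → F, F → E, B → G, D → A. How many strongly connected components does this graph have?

{A, B, C, D, E, F, G} are all mutually reachable — one SCC of size 7.
That gives 1 strongly connected component.

1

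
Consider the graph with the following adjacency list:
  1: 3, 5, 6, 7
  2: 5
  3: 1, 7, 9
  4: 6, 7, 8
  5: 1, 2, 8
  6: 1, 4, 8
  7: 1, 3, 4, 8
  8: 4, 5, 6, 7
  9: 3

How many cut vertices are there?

2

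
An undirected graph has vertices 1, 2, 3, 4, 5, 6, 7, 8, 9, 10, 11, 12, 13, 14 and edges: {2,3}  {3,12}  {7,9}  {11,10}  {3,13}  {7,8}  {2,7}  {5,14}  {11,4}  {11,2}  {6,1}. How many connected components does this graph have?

Starting from 1 we can reach 1, 6. That is one component of size 2.
Starting from 5 we can reach 5, 14. That is one component of size 2.
Starting from 2 we can reach 2, 3, 4, 7, 8, 9, 10, 11, 12, 13. That is one component of size 10.
Total: 3 components.

3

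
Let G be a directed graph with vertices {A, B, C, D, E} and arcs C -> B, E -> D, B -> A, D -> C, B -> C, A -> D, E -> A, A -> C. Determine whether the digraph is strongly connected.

There is no directed path from D to E, so the graph is not strongly connected.

No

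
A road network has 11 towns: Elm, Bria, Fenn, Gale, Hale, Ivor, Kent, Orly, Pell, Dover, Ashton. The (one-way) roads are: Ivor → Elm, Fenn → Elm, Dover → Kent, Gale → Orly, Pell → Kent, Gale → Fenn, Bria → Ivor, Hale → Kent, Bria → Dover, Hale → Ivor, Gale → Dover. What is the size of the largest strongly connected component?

1

{Hale} is an SCC by itself.
{Ivor} is an SCC by itself.
{Fenn} is an SCC by itself.
{Ashton} is an SCC by itself.
{Dover} is an SCC by itself.
(and 6 more singleton SCCs)
The largest has 1 vertex.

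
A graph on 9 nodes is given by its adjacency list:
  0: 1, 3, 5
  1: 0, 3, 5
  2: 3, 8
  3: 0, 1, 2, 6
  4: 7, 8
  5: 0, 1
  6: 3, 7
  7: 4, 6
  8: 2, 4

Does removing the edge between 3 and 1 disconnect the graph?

After removing 3-1, the path 3-0-1 still connects them, so the edge is not a bridge.

No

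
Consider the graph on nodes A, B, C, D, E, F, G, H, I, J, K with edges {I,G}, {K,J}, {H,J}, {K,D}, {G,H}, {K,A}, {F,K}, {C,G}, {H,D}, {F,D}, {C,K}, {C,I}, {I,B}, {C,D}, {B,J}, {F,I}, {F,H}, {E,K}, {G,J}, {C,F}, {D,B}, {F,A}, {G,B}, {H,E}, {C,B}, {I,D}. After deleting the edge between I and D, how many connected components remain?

1

I and D are still connected via I-C-D, so the component count stays at 1.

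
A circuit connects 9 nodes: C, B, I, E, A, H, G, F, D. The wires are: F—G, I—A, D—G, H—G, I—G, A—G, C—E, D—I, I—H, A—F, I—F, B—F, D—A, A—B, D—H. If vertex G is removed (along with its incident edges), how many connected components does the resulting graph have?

2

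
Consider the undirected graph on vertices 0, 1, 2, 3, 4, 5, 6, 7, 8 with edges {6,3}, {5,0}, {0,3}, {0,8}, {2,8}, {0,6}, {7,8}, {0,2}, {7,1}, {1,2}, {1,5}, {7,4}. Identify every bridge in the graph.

4-7

The edges on the cycle 0-6-3-0 are not bridges since each lies on that cycle.
But removing 7—4 disconnects 7 from 4 — this is a bridge.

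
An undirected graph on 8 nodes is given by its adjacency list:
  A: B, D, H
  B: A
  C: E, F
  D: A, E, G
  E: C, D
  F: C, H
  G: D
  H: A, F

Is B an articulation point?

No

Deleting B leaves 1 component (was 1), so B is not a cut vertex.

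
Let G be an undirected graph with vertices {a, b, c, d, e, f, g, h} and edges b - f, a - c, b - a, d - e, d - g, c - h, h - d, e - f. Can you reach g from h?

Yes

From h we can reach a, b, c, d, e, f, g, h, which includes g.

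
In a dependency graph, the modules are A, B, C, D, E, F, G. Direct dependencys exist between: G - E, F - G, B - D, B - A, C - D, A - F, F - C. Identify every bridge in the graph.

The edges on the cycle B-A-F-C-D-B are not bridges since each lies on that cycle.
But removing G - E disconnects G from E; removing F - G disconnects F from G — these are bridges.

E-G, F-G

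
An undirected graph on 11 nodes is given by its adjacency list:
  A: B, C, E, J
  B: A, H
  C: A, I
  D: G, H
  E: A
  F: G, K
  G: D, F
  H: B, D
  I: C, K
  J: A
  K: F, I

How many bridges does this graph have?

2

The edges on the cycle H-B-A-C-I-K-F-G-D-H are not bridges since each lies on that cycle.
But removing A-E disconnects A from E; removing J-A disconnects J from A — these are bridges.
That makes 2 bridges.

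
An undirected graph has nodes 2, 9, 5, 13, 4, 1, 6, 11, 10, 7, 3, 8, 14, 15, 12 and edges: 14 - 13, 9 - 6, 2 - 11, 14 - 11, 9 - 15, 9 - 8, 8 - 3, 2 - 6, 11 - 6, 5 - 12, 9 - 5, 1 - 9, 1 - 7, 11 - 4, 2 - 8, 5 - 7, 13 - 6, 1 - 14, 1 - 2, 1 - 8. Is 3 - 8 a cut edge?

Yes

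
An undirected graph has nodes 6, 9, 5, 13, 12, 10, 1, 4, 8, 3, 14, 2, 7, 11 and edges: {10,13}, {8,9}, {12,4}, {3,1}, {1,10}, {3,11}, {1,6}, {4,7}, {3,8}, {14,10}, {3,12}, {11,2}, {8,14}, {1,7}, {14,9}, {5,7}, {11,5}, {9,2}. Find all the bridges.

1-6, 10-13

The edges on the cycle 3-11-5-7-4-12-3 are not bridges since each lies on that cycle.
But removing 6 - 1 disconnects 6 from 1; removing 13 - 10 disconnects 13 from 10 — these are bridges.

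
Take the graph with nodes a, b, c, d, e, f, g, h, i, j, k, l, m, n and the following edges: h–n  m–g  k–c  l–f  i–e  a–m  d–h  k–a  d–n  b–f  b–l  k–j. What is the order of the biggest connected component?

6

Starting from e we can reach e, i. That is one component of size 2.
Starting from b we can reach b, f, l. That is one component of size 3.
Starting from d we can reach d, h, n. That is one component of size 3.
Starting from a we can reach a, c, g, j, k, m. That is one component of size 6.
The largest has 6 vertices.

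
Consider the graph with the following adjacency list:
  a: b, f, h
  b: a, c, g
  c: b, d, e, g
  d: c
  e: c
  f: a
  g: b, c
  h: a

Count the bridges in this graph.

The edges on the cycle c-b-g-c are not bridges since each lies on that cycle.
But removing b-a disconnects b from a; removing c-e disconnects c from e; removing c-d disconnects c from d; removing a-h disconnects a from h — these are bridges.
In total 5 edges are bridges.

5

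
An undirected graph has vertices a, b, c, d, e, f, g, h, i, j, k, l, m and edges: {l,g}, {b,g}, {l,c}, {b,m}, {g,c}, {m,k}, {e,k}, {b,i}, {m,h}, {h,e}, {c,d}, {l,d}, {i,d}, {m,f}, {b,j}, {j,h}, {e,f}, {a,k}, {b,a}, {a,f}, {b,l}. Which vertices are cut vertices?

Removing b increases the component count from 1 to 2, so b is a cut vertex.
By contrast removing d leaves 1 component; it is not a cut vertex. No other vertex is a cut vertex either.

b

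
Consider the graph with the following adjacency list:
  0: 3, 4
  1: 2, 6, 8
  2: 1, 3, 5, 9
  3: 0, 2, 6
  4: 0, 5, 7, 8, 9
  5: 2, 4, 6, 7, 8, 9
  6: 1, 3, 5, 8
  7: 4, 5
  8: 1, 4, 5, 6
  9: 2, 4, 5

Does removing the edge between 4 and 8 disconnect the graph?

After removing 4-8, the path 4-5-8 still connects them, so the edge is not a bridge.

No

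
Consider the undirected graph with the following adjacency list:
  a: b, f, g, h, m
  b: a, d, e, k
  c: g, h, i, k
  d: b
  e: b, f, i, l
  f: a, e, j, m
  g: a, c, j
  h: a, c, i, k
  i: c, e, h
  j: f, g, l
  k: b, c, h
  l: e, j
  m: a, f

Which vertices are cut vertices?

b

Removing b increases the component count from 1 to 2, so b is a cut vertex.
By contrast removing g leaves 1 component; it is not a cut vertex. No other vertex is a cut vertex either.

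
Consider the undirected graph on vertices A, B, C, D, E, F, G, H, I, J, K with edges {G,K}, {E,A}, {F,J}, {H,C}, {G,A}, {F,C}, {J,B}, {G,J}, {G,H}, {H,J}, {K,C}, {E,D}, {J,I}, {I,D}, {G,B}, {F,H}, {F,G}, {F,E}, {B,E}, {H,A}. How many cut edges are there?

0

The edges on the cycle F-G-K-C-H-F are not bridges since each lies on that cycle.
Every edge lies on some cycle, so there are no bridges.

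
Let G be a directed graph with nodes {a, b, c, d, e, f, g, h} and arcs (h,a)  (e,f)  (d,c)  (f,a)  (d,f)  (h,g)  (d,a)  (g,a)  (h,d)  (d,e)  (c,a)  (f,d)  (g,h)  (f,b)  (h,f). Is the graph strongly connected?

No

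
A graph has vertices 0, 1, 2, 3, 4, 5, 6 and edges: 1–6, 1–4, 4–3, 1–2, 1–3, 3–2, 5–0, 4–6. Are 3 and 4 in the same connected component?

Yes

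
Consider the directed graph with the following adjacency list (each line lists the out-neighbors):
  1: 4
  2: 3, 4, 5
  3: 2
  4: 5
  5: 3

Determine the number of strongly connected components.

2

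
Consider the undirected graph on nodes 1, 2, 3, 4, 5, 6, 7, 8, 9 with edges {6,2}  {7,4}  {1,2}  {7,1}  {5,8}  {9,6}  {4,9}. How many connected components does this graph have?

3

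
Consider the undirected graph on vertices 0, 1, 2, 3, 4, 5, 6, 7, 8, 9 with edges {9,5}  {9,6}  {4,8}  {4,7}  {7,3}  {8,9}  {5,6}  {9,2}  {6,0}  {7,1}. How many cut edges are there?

7

The edges on the cycle 9-5-6-9 are not bridges since each lies on that cycle.
But removing 8-9 disconnects 8 from 9; removing 2-9 disconnects 2 from 9; removing 8-4 disconnects 8 from 4; removing 1-7 disconnects 1 from 7 — these are bridges.
In total 7 edges are bridges.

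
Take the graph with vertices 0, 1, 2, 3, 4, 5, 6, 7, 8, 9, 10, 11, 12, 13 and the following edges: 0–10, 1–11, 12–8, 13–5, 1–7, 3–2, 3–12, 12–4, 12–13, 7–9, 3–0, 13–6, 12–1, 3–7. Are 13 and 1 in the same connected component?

Yes

From 13 we can reach 0, 1, 2, 3, 4, 5, 6, 7, 8, 9, 10, 11, 12, 13, which includes 1.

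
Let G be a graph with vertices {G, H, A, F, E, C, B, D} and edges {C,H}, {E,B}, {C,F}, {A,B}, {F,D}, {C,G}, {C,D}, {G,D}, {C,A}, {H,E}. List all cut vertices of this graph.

C

Removing C increases the component count from 1 to 2, so C is a cut vertex.
By contrast removing H leaves 1 component; it is not a cut vertex. No other vertex is a cut vertex either.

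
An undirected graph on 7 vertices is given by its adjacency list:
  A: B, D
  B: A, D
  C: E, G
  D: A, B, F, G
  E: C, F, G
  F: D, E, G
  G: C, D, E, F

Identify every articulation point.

Removing D increases the component count from 1 to 2, so D is a cut vertex.
By contrast removing B leaves 1 component; it is not a cut vertex. No other vertex is a cut vertex either.

D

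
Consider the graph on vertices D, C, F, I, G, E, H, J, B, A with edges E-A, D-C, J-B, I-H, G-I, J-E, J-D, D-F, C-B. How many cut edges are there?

5

The edges on the cycle J-D-C-B-J are not bridges since each lies on that cycle.
But removing I-H disconnects I from H; removing E-A disconnects E from A; removing J-E disconnects J from E; removing I-G disconnects I from G — these are bridges.
In total 5 edges are bridges.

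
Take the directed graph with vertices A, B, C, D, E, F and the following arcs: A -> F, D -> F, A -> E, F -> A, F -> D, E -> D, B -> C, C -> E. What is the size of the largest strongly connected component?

4

{A, D, E, F} are all mutually reachable — one SCC of size 4.
{C} is an SCC by itself.
{B} is an SCC by itself.
The largest has 4 vertices.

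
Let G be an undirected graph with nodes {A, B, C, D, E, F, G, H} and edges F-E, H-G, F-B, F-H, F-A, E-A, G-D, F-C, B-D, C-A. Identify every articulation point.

F

Removing F increases the component count from 1 to 2, so F is a cut vertex.
By contrast removing G leaves 1 component; it is not a cut vertex. No other vertex is a cut vertex either.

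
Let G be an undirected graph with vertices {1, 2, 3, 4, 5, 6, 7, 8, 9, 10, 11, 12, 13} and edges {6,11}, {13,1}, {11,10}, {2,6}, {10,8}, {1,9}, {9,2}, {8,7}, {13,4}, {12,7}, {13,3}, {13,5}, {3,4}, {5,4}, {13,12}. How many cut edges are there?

0

The edges on the cycle 13-5-4-13 are not bridges since each lies on that cycle.
Every edge lies on some cycle, so there are no bridges.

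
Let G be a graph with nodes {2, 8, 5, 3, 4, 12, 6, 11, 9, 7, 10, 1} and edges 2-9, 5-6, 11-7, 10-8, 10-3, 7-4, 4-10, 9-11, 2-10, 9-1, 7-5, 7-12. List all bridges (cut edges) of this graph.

1-9, 10-3, 10-8, 12-7, 5-6, 5-7

The edges on the cycle 2-9-11-7-4-10-2 are not bridges since each lies on that cycle.
But removing 7-12 disconnects 7 from 12; removing 5-7 disconnects 5 from 7; removing 9-1 disconnects 9 from 1; removing 5-6 disconnects 5 from 6 — these are bridges.
In total 6 edges are bridges.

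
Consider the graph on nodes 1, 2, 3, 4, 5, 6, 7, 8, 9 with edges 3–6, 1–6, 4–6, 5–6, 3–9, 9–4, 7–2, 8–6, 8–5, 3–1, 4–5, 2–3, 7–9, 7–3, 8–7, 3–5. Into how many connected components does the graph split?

Starting from 1 we can reach 1, 2, 3, 4, 5, 6, 7, 8, 9. That is one component of size 9.
Total: 1 component.

1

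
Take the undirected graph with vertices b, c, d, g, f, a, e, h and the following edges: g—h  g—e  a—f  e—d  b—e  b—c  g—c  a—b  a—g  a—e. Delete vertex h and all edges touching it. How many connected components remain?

1

With h gone, the remaining components are: {a, b, c, d, e, f, g}.
That is 1 component.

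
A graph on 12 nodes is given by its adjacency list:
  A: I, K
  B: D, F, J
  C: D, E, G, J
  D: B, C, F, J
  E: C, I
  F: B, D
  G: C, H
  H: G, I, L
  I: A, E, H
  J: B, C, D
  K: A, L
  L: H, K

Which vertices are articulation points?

C

Removing C increases the component count from 1 to 2, so C is a cut vertex.
By contrast removing J leaves 1 component; it is not a cut vertex. No other vertex is a cut vertex either.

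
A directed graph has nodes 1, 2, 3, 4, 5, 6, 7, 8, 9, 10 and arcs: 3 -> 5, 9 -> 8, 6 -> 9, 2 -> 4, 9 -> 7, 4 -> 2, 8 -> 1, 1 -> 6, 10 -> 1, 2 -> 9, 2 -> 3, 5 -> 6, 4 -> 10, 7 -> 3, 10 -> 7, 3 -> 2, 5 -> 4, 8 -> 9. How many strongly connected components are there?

{1, 2, 3, 4, 5, 6, 7, 8, 9, 10} are all mutually reachable — one SCC of size 10.
That gives 1 strongly connected component.

1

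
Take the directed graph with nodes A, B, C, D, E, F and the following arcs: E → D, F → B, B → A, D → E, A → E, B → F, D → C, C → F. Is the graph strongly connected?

Yes

From E we can reach every vertex (A, B, C, D, E, F), and every vertex can reach E (A, B, C, D, E, F). So the whole graph is one strongly connected component.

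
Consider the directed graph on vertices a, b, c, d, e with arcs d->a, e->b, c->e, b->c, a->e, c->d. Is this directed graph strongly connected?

From a we can reach every vertex (a, b, c, d, e), and every vertex can reach a (a, b, c, d, e). So the whole graph is one strongly connected component.

Yes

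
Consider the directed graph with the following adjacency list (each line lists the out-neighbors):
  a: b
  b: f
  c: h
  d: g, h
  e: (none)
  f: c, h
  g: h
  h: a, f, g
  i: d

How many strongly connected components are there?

{a, b, c, f, g, h} are all mutually reachable — one SCC of size 6.
{e} is an SCC by itself.
{d} is an SCC by itself.
{i} is an SCC by itself.
That gives 4 strongly connected components.

4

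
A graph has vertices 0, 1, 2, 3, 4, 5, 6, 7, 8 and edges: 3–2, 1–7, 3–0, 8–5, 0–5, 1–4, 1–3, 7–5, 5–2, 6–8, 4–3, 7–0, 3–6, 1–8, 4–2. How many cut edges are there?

The edges on the cycle 1-4-3-1 are not bridges since each lies on that cycle.
Every edge lies on some cycle, so there are no bridges.

0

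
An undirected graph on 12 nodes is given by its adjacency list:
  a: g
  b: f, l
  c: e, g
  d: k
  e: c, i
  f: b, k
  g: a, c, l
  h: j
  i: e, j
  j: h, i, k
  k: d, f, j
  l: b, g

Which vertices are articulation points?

Removing g increases the component count from 1 to 2, so g is a cut vertex.
Removing j increases the component count from 1 to 2, so j is a cut vertex.
Removing k increases the component count from 1 to 2, so k is a cut vertex.
By contrast removing b leaves 1 component; it is not a cut vertex. No other vertex is a cut vertex either.

g, j, k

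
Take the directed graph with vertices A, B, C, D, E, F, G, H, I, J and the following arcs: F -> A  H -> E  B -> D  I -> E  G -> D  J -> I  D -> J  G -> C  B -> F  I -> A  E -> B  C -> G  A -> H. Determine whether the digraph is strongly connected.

There is no directed path from A to C, so the graph is not strongly connected.

No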